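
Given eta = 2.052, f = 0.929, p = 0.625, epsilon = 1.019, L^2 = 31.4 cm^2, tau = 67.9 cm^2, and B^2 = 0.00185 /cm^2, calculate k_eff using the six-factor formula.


k_inf = eta*f*p*eps = 2.052*0.929*0.625*1.019 = 1.214080
P_TNL = 1/(1 + L^2*B^2) = 1/(1 + 31.4*0.00185) = 0.9450992
P_FNL = exp(-B^2*tau) = exp(-0.00185*67.9) = 0.8819543
k_eff = k_inf * P_TNL * P_FNL = 1.214080 * 0.9450992 * 0.8819543
k_eff = 1.0120

1.0120


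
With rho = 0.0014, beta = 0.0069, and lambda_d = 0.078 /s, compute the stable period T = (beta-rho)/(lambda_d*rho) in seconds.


T = (beta - rho) / (lambda_d * rho)
T = (0.0069 - 0.0014) / (0.078 * 0.0014)
T = 50.366 s

50.366


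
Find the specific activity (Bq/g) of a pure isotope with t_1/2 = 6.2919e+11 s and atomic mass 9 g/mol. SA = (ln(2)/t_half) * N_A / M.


lambda = ln(2) / t_half = ln(2) / 6.2919e+11 = 1.101650e-12 /s
SA = lambda * N_A / M
SA = 1.101650e-12 * 6.022e23 / 9
SA = 7.3713e+10 Bq/g

7.3713e+10


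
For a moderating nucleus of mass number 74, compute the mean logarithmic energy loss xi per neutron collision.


xi = 1 + (A-1)^2/(2A) * ln((A-1)/(A+1))
xi = 1 + (74-1)^2/(2*74) * ln((74-1)/(74 +1))
xi = 0.026785

0.026785


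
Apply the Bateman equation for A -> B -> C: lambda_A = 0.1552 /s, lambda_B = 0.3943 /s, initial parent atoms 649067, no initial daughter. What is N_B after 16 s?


N_B(t) = lambda_A * N_A0 / (lambda_B - lambda_A) * [exp(-lambda_A*t) - exp(-lambda_B*t)]
exp(-0.1552*16) = 0.08347568; exp(-0.3943*16) = 0.001820216
N_B = 0.1552 * 649067 / (0.3943 - 0.1552) * (0.08347568 - 0.001820216)
N_B = 34402

34402


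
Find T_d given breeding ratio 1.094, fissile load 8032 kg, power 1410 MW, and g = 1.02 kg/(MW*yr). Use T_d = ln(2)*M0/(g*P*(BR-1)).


Breeding gain G = BR - 1 = 1.094 - 1 = 0.094
Fissile production rate = g * P * G = 1.02 * 1410 * 0.094 = 135.1908 kg/yr
T_d = ln(2) * M0 / (g * P * G)
T_d = ln(2) * 8032 / 135.1908 = 41.181 yr

41.181


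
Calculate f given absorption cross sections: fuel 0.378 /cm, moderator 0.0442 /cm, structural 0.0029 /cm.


f = Sigma_a_fuel / (Sigma_a_fuel + Sigma_a_mod + Sigma_a_other)
f = 0.378 / (0.378 + 0.0442 + 0.0029)
f = 0.88920

0.88920


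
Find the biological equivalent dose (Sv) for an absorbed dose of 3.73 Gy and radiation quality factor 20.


H = D * Q
H = 3.73 * 20
H = 74.600 Sv

74.600


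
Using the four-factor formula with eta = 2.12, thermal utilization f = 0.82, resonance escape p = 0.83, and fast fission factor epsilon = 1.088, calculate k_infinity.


k_inf = eta * f * p * epsilon
k_inf = 2.12 * 0.82 * 0.83 * 1.088
k_inf = 1.5698

1.5698


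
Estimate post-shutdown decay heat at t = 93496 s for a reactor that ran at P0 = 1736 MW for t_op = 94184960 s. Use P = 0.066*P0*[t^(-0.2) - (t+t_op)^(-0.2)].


P/P0 = 0.066 * [t^(-0.2) - (t + t_op)^(-0.2)]
P/P0 = 0.066 * [93496^(-0.2) - (93496 + 94184960)^(-0.2)]
P/P0 = 0.066 * [0.1013541 - 0.02541660] = 0.005011875
P = 1736 * 0.005011875 = 8.7006 MW

8.7006


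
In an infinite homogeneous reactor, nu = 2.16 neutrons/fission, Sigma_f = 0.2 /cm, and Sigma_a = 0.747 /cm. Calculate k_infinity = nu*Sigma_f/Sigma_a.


k_inf = nu * Sigma_f / Sigma_a
k_inf = 2.16 * 0.2 / 0.747
k_inf = 0.57831

0.57831


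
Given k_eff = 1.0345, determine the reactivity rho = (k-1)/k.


rho = (k_eff - 1) / k_eff
rho = (1.0345 - 1) / 1.0345
rho = 0.033349

0.033349


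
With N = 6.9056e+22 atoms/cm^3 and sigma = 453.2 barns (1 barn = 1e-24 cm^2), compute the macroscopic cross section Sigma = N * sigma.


Sigma = N * sigma_barns * 1e-24
Sigma = 6.9056e+22 * 453.2 * 1e-24
Sigma = 31.296 /cm

31.296


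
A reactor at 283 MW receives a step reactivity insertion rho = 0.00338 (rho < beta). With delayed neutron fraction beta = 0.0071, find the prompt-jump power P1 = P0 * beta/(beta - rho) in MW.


P1/P0 = beta / (beta - rho)
P1/P0 = 0.0071 / (0.0071 - 0.00338) = 1.908602
P1 = 283 * 1.908602 = 540.13 MW

540.13


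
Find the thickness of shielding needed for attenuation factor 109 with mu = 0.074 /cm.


x = ln(factor) / mu
x = ln(109) / 0.074
x = 63.397 cm

63.397


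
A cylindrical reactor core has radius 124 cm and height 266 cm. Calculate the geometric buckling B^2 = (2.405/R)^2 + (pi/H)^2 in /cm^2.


B^2 = (2.405/R)^2 + (pi/H)^2
B^2 = (2.405/124)^2 + (pi/266)^2
B^2 = 5.1566e-04 /cm^2

5.1566e-04


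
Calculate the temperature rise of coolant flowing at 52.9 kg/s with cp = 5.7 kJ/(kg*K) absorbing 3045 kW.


dT = Q / (m_dot * cp)
dT = 3045 / (52.9 * 5.7)
dT = 10.098 C

10.098


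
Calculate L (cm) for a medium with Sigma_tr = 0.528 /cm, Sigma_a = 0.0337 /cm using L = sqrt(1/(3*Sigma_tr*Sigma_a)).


D = 1 / (3 * Sigma_tr) = 1 / (3 * 0.528) = 0.6313131 cm
L = sqrt(D / Sigma_a)
L = sqrt(0.6313131 / 0.0337)
L = 4.3282 cm

4.3282


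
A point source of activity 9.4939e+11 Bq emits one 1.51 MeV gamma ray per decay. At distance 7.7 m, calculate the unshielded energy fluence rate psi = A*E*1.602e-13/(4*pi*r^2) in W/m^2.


psi = A * E * 1.602e-13 / (4*pi*r^2)
psi = 9.4939e+11 * 1.51 * 1.602e-13 / (4*pi*7.7^2)
psi = 3.0824e-04 W/m^2

3.0824e-04


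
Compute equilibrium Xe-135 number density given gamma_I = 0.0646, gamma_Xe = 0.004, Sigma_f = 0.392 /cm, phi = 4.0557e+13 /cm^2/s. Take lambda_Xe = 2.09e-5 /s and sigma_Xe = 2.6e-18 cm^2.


Xe_eq = (gamma_I + gamma_Xe) * Sigma_f * phi / (lambda_Xe + sigma_Xe * phi)
Numerator = (0.0646 + 0.004) * 0.392 * 4.0557e+13 = 1.090626e+12
Denominator = 2.09e-5 + 2.6e-18 * 4.0557e+13 = 1.263482e-04
Xe_eq = 1.090626e+12 / 1.263482e-04 = 8.6319e+15 /cm^3

8.6319e+15


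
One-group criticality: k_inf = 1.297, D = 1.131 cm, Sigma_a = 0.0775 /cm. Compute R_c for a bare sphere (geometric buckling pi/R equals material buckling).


L^2 = D / Sigma_a = 1.131 / 0.0775 = 14.59355 cm^2
B_m^2 = (k_inf - 1) / L^2 = (1.297 - 1) / 14.59355 = 0.02035146 /cm^2
For a bare sphere: B_g = pi/R, so R_c = pi / sqrt(B_m^2)
R_c = pi / sqrt(0.02035146) = 22.022 cm

22.022


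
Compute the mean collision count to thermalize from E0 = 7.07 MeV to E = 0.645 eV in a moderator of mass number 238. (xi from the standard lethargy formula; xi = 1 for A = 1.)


xi = 1 + (A-1)^2/(2A)*ln((A-1)/(A+1)) = 0.008379872 (for A = 238)
n = ln(E0/E) / xi
n = ln(7.07e6 / 0.645) / 0.008379872
n = ln(1.096124e+07) / 0.008379872 = 1934.4

1934.4


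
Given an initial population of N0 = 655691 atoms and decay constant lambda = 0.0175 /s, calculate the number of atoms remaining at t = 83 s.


N = N0 * exp(-lambda * t)
N = 655691 * exp(-0.0175 * 83)
N = 153422

153422


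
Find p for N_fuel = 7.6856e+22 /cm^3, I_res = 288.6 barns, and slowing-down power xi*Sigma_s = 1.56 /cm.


p = exp(-N * I * 1e-24 / (xi*Sigma_s))
p = exp(-7.6856e+22 * 288.6 * 1e-24 / 1.56)
p = 6.6841e-07

6.6841e-07


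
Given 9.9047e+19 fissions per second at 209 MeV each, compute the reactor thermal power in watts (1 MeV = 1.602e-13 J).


P = fission_rate * E_MeV * 1.602e-13
P = 9.9047e+19 * 209 * 1.602e-13
P = 3.3163e+09 W

3.3163e+09


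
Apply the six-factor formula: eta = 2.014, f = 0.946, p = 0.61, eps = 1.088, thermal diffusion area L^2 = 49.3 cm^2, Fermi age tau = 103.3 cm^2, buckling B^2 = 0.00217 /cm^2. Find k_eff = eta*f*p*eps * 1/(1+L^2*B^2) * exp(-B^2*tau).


k_inf = eta*f*p*eps = 2.014*0.946*0.61*1.088 = 1.264472
P_TNL = 1/(1 + L^2*B^2) = 1/(1 + 49.3*0.00217) = 0.9033579
P_FNL = exp(-B^2*tau) = exp(-0.00217*103.3) = 0.7991865
k_eff = k_inf * P_TNL * P_FNL = 1.264472 * 0.9033579 * 0.7991865
k_eff = 0.91289

0.91289


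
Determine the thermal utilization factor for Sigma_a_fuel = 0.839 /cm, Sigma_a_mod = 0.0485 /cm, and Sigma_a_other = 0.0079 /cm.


f = Sigma_a_fuel / (Sigma_a_fuel + Sigma_a_mod + Sigma_a_other)
f = 0.839 / (0.839 + 0.0485 + 0.0079)
f = 0.93701

0.93701


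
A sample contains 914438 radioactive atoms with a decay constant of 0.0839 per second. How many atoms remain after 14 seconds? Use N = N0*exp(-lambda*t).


N = N0 * exp(-lambda * t)
N = 914438 * exp(-0.0839 * 14)
N = 282509

282509


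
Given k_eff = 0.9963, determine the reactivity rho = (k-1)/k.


rho = (k_eff - 1) / k_eff
rho = (0.9963 - 1) / 0.9963
rho = -0.0037137

-0.0037137


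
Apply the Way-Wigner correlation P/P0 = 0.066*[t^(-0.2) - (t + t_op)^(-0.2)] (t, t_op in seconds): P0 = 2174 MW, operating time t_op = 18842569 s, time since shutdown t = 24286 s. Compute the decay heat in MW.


P/P0 = 0.066 * [t^(-0.2) - (t + t_op)^(-0.2)]
P/P0 = 0.066 * [24286^(-0.2) - (24286 + 18842569)^(-0.2)]
P/P0 = 0.066 * [0.1327177 - 0.03506389] = 0.006445151
P = 2174 * 0.006445151 = 14.012 MW

14.012


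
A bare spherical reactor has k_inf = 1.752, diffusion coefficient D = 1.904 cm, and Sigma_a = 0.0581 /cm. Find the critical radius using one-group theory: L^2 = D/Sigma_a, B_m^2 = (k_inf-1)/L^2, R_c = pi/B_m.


L^2 = D / Sigma_a = 1.904 / 0.0581 = 32.77108 cm^2
B_m^2 = (k_inf - 1) / L^2 = (1.752 - 1) / 32.77108 = 0.02294706 /cm^2
For a bare sphere: B_g = pi/R, so R_c = pi / sqrt(B_m^2)
R_c = pi / sqrt(0.02294706) = 20.739 cm

20.739


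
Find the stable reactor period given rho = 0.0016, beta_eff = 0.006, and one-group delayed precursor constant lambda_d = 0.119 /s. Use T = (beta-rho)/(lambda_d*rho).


T = (beta - rho) / (lambda_d * rho)
T = (0.006 - 0.0016) / (0.119 * 0.0016)
T = 23.109 s

23.109


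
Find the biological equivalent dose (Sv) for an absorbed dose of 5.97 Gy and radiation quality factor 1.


H = D * Q
H = 5.97 * 1
H = 5.9700 Sv

5.9700


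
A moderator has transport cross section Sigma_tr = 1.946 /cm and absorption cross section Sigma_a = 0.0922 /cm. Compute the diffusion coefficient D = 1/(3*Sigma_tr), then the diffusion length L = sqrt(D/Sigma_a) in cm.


D = 1 / (3 * Sigma_tr) = 1 / (3 * 1.946) = 0.1712915 cm
L = sqrt(D / Sigma_a)
L = sqrt(0.1712915 / 0.0922)
L = 1.3630 cm

1.3630


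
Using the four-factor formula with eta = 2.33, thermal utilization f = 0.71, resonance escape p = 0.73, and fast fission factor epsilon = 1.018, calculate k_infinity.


k_inf = eta * f * p * epsilon
k_inf = 2.33 * 0.71 * 0.73 * 1.018
k_inf = 1.2294

1.2294


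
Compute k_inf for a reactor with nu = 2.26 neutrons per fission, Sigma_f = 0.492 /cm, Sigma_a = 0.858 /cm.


k_inf = nu * Sigma_f / Sigma_a
k_inf = 2.26 * 0.492 / 0.858
k_inf = 1.2959

1.2959


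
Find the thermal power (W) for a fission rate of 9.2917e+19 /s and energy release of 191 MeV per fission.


P = fission_rate * E_MeV * 1.602e-13
P = 9.2917e+19 * 191 * 1.602e-13
P = 2.8431e+09 W

2.8431e+09


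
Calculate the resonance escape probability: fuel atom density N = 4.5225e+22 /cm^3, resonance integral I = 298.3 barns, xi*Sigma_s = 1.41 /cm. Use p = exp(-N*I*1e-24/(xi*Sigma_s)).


p = exp(-N * I * 1e-24 / (xi*Sigma_s))
p = exp(-4.5225e+22 * 298.3 * 1e-24 / 1.41)
p = 6.9944e-05

6.9944e-05


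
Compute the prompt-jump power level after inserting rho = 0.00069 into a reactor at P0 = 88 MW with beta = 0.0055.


P1/P0 = beta / (beta - rho)
P1/P0 = 0.0055 / (0.0055 - 0.00069) = 1.143451
P1 = 88 * 1.143451 = 100.62 MW

100.62


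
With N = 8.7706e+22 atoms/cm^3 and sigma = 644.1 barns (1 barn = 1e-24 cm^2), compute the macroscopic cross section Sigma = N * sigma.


Sigma = N * sigma_barns * 1e-24
Sigma = 8.7706e+22 * 644.1 * 1e-24
Sigma = 56.491 /cm

56.491


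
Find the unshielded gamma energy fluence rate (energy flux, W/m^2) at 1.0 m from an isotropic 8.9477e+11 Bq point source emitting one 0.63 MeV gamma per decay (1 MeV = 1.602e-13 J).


psi = A * E * 1.602e-13 / (4*pi*r^2)
psi = 8.9477e+11 * 0.63 * 1.602e-13 / (4*pi*1.0^2)
psi = 0.0071863 W/m^2

0.0071863


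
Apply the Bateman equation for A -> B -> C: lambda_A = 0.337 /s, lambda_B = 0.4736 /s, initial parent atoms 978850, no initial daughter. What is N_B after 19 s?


N_B(t) = lambda_A * N_A0 / (lambda_B - lambda_A) * [exp(-lambda_A*t) - exp(-lambda_B*t)]
exp(-0.337*19) = 0.001656580; exp(-0.4736*19) = 1.236074e-04
N_B = 0.337 * 978850 / (0.4736 - 0.337) * (0.001656580 - 1.236074e-04)
N_B = 3701.9

3701.9


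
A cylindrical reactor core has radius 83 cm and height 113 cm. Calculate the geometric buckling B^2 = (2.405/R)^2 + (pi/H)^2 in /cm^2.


B^2 = (2.405/R)^2 + (pi/H)^2
B^2 = (2.405/83)^2 + (pi/113)^2
B^2 = 0.0016125 /cm^2

0.0016125


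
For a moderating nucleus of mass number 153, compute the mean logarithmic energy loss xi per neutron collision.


xi = 1 + (A-1)^2/(2A) * ln((A-1)/(A+1))
xi = 1 + (153-1)^2/(2*153) * ln((153-1)/(153 +1))
xi = 0.013015

0.013015


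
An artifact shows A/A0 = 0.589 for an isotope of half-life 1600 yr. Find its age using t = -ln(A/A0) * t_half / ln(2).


lambda = ln(2) / t_half = ln(2) / 1600 = 4.332170e-04 /yr
t = -ln(A/A0) / lambda
t = -ln(0.589) / 4.332170e-04
t = 1221.9 yr

1221.9


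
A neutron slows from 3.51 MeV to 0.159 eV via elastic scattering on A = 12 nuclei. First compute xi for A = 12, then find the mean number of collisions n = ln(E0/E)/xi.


xi = 1 + (A-1)^2/(2A)*ln((A-1)/(A+1)) = 0.1577690 (for A = 12)
n = ln(E0/E) / xi
n = ln(3.51e6 / 0.159) / 0.1577690
n = ln(2.207547e+07) / 0.1577690 = 107.18

107.18


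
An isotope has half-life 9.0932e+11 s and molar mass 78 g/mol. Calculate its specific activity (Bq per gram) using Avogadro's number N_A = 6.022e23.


lambda = ln(2) / t_half = ln(2) / 9.0932e+11 = 7.622698e-13 /s
SA = lambda * N_A / M
SA = 7.622698e-13 * 6.022e23 / 78
SA = 5.8851e+09 Bq/g

5.8851e+09


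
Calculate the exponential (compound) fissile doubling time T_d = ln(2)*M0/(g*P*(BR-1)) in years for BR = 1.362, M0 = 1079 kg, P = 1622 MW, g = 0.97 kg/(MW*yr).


Breeding gain G = BR - 1 = 1.362 - 1 = 0.362
Fissile production rate = g * P * G = 0.97 * 1622 * 0.362 = 569.54908 kg/yr
T_d = ln(2) * M0 / (g * P * G)
T_d = ln(2) * 1079 / 569.54908 = 1.3132 yr

1.3132


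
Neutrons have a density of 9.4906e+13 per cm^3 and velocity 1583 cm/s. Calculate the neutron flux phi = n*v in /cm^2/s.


phi = n * v
phi = 9.4906e+13 * 1583
phi = 1.5024e+17 /cm^2/s

1.5024e+17


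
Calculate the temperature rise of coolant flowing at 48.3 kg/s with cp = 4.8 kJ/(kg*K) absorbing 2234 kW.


dT = Q / (m_dot * cp)
dT = 2234 / (48.3 * 4.8)
dT = 9.6360 C

9.6360


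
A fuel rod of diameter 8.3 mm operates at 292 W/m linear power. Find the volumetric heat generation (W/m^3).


r = D / 2 / 1000 = 8.3 / 2 / 1000 = 0.00415 m
q''' = q' / (pi * r^2)
q''' = 292 / (pi * 0.00415^2)
q''' = 5.3968e+06 W/m^3

5.3968e+06


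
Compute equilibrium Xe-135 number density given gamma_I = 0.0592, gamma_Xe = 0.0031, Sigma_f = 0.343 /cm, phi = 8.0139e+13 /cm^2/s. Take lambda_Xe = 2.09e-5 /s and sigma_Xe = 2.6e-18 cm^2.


Xe_eq = (gamma_I + gamma_Xe) * Sigma_f * phi / (lambda_Xe + sigma_Xe * phi)
Numerator = (0.0592 + 0.0031) * 0.343 * 8.0139e+13 = 1.712482e+12
Denominator = 2.09e-5 + 2.6e-18 * 8.0139e+13 = 2.292614e-04
Xe_eq = 1.712482e+12 / 2.292614e-04 = 7.4696e+15 /cm^3

7.4696e+15


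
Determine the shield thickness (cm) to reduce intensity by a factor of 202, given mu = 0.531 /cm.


x = ln(factor) / mu
x = ln(202) / 0.531
x = 9.9967 cm

9.9967


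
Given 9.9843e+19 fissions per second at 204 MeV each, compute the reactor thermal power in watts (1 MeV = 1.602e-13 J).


P = fission_rate * E_MeV * 1.602e-13
P = 9.9843e+19 * 204 * 1.602e-13
P = 3.2629e+09 W

3.2629e+09


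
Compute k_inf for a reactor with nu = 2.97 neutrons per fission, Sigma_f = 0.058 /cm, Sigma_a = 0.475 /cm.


k_inf = nu * Sigma_f / Sigma_a
k_inf = 2.97 * 0.058 / 0.475
k_inf = 0.36265

0.36265


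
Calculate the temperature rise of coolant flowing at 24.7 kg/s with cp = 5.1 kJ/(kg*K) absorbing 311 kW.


dT = Q / (m_dot * cp)
dT = 311 / (24.7 * 5.1)
dT = 2.4688 C

2.4688


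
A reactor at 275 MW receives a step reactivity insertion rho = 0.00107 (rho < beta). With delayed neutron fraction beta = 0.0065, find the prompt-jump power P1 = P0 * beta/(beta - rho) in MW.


P1/P0 = beta / (beta - rho)
P1/P0 = 0.0065 / (0.0065 - 0.00107) = 1.197053
P1 = 275 * 1.197053 = 329.19 MW

329.19


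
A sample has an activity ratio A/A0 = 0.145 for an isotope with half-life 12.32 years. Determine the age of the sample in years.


lambda = ln(2) / t_half = ln(2) / 12.32 = 0.05626195 /yr
t = -ln(A/A0) / lambda
t = -ln(0.145) / 0.05626195
t = 34.322 yr

34.322


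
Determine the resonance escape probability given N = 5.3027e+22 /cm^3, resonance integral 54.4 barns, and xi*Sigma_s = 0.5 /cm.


p = exp(-N * I * 1e-24 / (xi*Sigma_s))
p = exp(-5.3027e+22 * 54.4 * 1e-24 / 0.5)
p = 0.0031218

0.0031218


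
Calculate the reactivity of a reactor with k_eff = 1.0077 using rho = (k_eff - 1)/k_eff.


rho = (k_eff - 1) / k_eff
rho = (1.0077 - 1) / 1.0077
rho = 0.0076412

0.0076412


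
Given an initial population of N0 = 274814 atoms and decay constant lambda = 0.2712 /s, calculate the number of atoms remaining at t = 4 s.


N = N0 * exp(-lambda * t)
N = 274814 * exp(-0.2712 * 4)
N = 92879

92879


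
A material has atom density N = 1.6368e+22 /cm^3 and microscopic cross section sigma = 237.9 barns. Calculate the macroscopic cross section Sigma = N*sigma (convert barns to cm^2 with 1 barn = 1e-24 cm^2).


Sigma = N * sigma_barns * 1e-24
Sigma = 1.6368e+22 * 237.9 * 1e-24
Sigma = 3.8939 /cm

3.8939


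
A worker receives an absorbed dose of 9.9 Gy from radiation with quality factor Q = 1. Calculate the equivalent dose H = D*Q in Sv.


H = D * Q
H = 9.9 * 1
H = 9.9000 Sv

9.9000


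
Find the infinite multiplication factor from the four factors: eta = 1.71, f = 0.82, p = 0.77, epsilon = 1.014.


k_inf = eta * f * p * epsilon
k_inf = 1.71 * 0.82 * 0.77 * 1.014
k_inf = 1.0948

1.0948


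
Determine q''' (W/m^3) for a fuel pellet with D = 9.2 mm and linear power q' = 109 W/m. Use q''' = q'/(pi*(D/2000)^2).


r = D / 2 / 1000 = 9.2 / 2 / 1000 = 0.0046 m
q''' = q' / (pi * r^2)
q''' = 109 / (pi * 0.0046^2)
q''' = 1.6397e+06 W/m^3

1.6397e+06


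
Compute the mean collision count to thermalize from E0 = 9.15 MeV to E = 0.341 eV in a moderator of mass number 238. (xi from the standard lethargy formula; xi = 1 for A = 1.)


xi = 1 + (A-1)^2/(2A)*ln((A-1)/(A+1)) = 0.008379872 (for A = 238)
n = ln(E0/E) / xi
n = ln(9.15e6 / 0.341) / 0.008379872
n = ln(2.683284e+07) / 0.008379872 = 2041.2

2041.2


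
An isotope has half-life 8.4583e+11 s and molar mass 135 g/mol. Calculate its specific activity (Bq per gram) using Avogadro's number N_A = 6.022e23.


lambda = ln(2) / t_half = ln(2) / 8.4583e+11 = 8.194876e-13 /s
SA = lambda * N_A / M
SA = 8.194876e-13 * 6.022e23 / 135
SA = 3.6555e+09 Bq/g

3.6555e+09


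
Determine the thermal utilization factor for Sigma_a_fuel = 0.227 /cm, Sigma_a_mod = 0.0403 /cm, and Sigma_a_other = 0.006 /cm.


f = Sigma_a_fuel / (Sigma_a_fuel + Sigma_a_mod + Sigma_a_other)
f = 0.227 / (0.227 + 0.0403 + 0.006)
f = 0.83059

0.83059


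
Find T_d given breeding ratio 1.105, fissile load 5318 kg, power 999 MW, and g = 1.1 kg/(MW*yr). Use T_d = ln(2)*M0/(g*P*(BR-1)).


Breeding gain G = BR - 1 = 1.105 - 1 = 0.105
Fissile production rate = g * P * G = 1.1 * 999 * 0.105 = 115.3845 kg/yr
T_d = ln(2) * M0 / (g * P * G)
T_d = ln(2) * 5318 / 115.3845 = 31.947 yr

31.947


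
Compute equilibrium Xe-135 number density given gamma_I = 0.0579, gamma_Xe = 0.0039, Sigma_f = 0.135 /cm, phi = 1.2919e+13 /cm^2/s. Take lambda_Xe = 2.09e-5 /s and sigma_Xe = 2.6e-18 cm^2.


Xe_eq = (gamma_I + gamma_Xe) * Sigma_f * phi / (lambda_Xe + sigma_Xe * phi)
Numerator = (0.0579 + 0.0039) * 0.135 * 1.2919e+13 = 1.077832e+11
Denominator = 2.09e-5 + 2.6e-18 * 1.2919e+13 = 5.448940e-05
Xe_eq = 1.077832e+11 / 5.448940e-05 = 1.9781e+15 /cm^3

1.9781e+15


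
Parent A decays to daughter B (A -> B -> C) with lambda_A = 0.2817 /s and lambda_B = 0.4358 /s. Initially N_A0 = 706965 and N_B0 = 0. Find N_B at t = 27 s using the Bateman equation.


N_B(t) = lambda_A * N_A0 / (lambda_B - lambda_A) * [exp(-lambda_A*t) - exp(-lambda_B*t)]
exp(-0.2817*27) = 4.975075e-04; exp(-0.4358*27) = 7.759443e-06
N_B = 0.2817 * 706965 / (0.4358 - 0.2817) * (4.975075e-04 - 7.759443e-06)
N_B = 632.93

632.93


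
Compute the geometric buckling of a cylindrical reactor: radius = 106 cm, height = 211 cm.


B^2 = (2.405/R)^2 + (pi/H)^2
B^2 = (2.405/106)^2 + (pi/211)^2
B^2 = 7.3646e-04 /cm^2

7.3646e-04


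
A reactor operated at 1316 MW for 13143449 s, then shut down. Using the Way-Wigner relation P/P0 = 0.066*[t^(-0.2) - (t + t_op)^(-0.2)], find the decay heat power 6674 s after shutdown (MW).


P/P0 = 0.066 * [t^(-0.2) - (t + t_op)^(-0.2)]
P/P0 = 0.066 * [6674^(-0.2) - (6674 + 13143449)^(-0.2)]
P/P0 = 0.066 * [0.1718394 - 0.03768895] = 0.008853930
P = 1316 * 0.008853930 = 11.652 MW

11.652


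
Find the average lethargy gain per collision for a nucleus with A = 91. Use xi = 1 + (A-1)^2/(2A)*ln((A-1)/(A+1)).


xi = 1 + (A-1)^2/(2A) * ln((A-1)/(A+1))
xi = 1 + (91-1)^2/(2*91) * ln((91-1)/(91 +1))
xi = 0.021818

0.021818


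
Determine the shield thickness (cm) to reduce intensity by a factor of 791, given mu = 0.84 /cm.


x = ln(factor) / mu
x = ln(791) / 0.84
x = 7.9444 cm

7.9444


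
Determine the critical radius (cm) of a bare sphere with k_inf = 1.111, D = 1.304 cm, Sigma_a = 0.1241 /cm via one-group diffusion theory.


L^2 = D / Sigma_a = 1.304 / 0.1241 = 10.50766 cm^2
B_m^2 = (k_inf - 1) / L^2 = (1.111 - 1) / 10.50766 = 0.01056372 /cm^2
For a bare sphere: B_g = pi/R, so R_c = pi / sqrt(B_m^2)
R_c = pi / sqrt(0.01056372) = 30.566 cm

30.566


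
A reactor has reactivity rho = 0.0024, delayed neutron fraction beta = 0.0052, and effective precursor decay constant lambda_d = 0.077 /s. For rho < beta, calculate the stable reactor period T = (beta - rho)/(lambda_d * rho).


T = (beta - rho) / (lambda_d * rho)
T = (0.0052 - 0.0024) / (0.077 * 0.0024)
T = 15.152 s

15.152


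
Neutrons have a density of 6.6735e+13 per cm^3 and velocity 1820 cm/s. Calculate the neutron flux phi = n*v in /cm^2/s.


phi = n * v
phi = 6.6735e+13 * 1820
phi = 1.2146e+17 /cm^2/s

1.2146e+17


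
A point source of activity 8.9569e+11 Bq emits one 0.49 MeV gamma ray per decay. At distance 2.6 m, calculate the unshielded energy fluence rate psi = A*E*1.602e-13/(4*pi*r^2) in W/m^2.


psi = A * E * 1.602e-13 / (4*pi*r^2)
psi = 8.9569e+11 * 0.49 * 1.602e-13 / (4*pi*2.6^2)
psi = 8.2767e-04 W/m^2

8.2767e-04


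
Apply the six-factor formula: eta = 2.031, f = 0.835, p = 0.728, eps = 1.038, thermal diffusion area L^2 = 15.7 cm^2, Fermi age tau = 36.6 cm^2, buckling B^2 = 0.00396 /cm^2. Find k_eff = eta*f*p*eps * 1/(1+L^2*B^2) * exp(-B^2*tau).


k_inf = eta*f*p*eps = 2.031*0.835*0.728*1.038 = 1.281519
P_TNL = 1/(1 + L^2*B^2) = 1/(1 + 15.7*0.00396) = 0.9414671
P_FNL = exp(-B^2*tau) = exp(-0.00396*36.6) = 0.8650777
k_eff = k_inf * P_TNL * P_FNL = 1.281519 * 0.9414671 * 0.8650777
k_eff = 1.0437

1.0437


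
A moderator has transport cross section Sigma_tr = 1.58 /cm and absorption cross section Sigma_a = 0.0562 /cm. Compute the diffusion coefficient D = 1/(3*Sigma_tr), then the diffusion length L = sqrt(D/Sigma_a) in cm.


D = 1 / (3 * Sigma_tr) = 1 / (3 * 1.58) = 0.2109705 cm
L = sqrt(D / Sigma_a)
L = sqrt(0.2109705 / 0.0562)
L = 1.9375 cm

1.9375


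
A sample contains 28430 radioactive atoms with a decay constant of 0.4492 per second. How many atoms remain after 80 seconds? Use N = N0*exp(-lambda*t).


N = N0 * exp(-lambda * t)
N = 28430 * exp(-0.4492 * 80)
N = 7.0302e-12

7.0302e-12


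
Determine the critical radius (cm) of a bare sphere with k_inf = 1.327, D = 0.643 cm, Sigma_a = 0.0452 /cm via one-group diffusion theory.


L^2 = D / Sigma_a = 0.643 / 0.0452 = 14.22566 cm^2
B_m^2 = (k_inf - 1) / L^2 = (1.327 - 1) / 14.22566 = 0.02298663 /cm^2
For a bare sphere: B_g = pi/R, so R_c = pi / sqrt(B_m^2)
R_c = pi / sqrt(0.02298663) = 20.721 cm

20.721


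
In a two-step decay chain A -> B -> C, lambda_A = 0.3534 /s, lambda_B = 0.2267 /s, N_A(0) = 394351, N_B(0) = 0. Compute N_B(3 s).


N_B(t) = lambda_A * N_A0 / (lambda_B - lambda_A) * [exp(-lambda_A*t) - exp(-lambda_B*t)]
exp(-0.3534*3) = 0.3463865; exp(-0.2267*3) = 0.5065663
N_B = 0.3534 * 394351 / (0.2267 - 0.3534) * (0.3463865 - 0.5065663)
N_B = 176190

176190


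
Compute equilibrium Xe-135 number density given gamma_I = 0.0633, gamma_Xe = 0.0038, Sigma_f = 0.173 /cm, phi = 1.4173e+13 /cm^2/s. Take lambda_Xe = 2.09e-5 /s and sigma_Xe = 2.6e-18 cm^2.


Xe_eq = (gamma_I + gamma_Xe) * Sigma_f * phi / (lambda_Xe + sigma_Xe * phi)
Numerator = (0.0633 + 0.0038) * 0.173 * 1.4173e+13 = 1.645244e+11
Denominator = 2.09e-5 + 2.6e-18 * 1.4173e+13 = 5.774980e-05
Xe_eq = 1.645244e+11 / 5.774980e-05 = 2.8489e+15 /cm^3

2.8489e+15


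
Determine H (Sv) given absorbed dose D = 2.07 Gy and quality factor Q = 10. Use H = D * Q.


H = D * Q
H = 2.07 * 10
H = 20.700 Sv

20.700


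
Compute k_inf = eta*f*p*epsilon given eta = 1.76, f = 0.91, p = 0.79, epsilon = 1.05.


k_inf = eta * f * p * epsilon
k_inf = 1.76 * 0.91 * 0.79 * 1.05
k_inf = 1.3285

1.3285


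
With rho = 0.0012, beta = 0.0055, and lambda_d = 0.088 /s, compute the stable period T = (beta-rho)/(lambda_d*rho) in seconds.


T = (beta - rho) / (lambda_d * rho)
T = (0.0055 - 0.0012) / (0.088 * 0.0012)
T = 40.720 s

40.720


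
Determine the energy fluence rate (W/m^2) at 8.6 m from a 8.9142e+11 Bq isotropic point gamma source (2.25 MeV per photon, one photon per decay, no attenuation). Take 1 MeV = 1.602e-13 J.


psi = A * E * 1.602e-13 / (4*pi*r^2)
psi = 8.9142e+11 * 2.25 * 1.602e-13 / (4*pi*8.6^2)
psi = 3.4572e-04 W/m^2

3.4572e-04


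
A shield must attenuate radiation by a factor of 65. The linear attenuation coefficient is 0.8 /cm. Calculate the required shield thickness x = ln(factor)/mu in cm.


x = ln(factor) / mu
x = ln(65) / 0.8
x = 5.2180 cm

5.2180


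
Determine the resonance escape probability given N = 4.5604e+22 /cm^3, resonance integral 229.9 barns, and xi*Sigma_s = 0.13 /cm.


p = exp(-N * I * 1e-24 / (xi*Sigma_s))
p = exp(-4.5604e+22 * 229.9 * 1e-24 / 0.13)
p = 9.4323e-36

9.4323e-36


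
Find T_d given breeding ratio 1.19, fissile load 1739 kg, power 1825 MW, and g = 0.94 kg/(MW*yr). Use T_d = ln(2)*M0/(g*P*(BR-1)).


Breeding gain G = BR - 1 = 1.19 - 1 = 0.19
Fissile production rate = g * P * G = 0.94 * 1825 * 0.19 = 325.945 kg/yr
T_d = ln(2) * M0 / (g * P * G)
T_d = ln(2) * 1739 / 325.945 = 3.6981 yr

3.6981


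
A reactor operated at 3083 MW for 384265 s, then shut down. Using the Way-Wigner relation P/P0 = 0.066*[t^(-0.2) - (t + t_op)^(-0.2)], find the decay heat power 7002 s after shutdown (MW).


P/P0 = 0.066 * [t^(-0.2) - (t + t_op)^(-0.2)]
P/P0 = 0.066 * [7002^(-0.2) - (7002 + 384265)^(-0.2)]
P/P0 = 0.066 * [0.1701984 - 0.07612115] = 0.006209099
P = 3083 * 0.006209099 = 19.143 MW

19.143


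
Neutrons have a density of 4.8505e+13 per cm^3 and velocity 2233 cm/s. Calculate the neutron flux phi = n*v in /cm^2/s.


phi = n * v
phi = 4.8505e+13 * 2233
phi = 1.0831e+17 /cm^2/s

1.0831e+17


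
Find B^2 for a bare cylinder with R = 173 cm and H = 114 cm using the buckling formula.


B^2 = (2.405/R)^2 + (pi/H)^2
B^2 = (2.405/173)^2 + (pi/114)^2
B^2 = 9.5269e-04 /cm^2

9.5269e-04


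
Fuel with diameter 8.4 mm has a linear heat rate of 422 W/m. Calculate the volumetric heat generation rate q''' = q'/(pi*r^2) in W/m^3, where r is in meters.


r = D / 2 / 1000 = 8.4 / 2 / 1000 = 0.0042 m
q''' = q' / (pi * r^2)
q''' = 422 / (pi * 0.0042^2)
q''' = 7.6149e+06 W/m^3

7.6149e+06


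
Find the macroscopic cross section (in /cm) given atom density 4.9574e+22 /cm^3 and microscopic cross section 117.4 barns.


Sigma = N * sigma_barns * 1e-24
Sigma = 4.9574e+22 * 117.4 * 1e-24
Sigma = 5.8200 /cm

5.8200


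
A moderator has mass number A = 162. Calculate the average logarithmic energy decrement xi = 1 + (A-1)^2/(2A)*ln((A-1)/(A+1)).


xi = 1 + (A-1)^2/(2A) * ln((A-1)/(A+1))
xi = 1 + (162-1)^2/(2*162) * ln((162-1)/(162 +1))
xi = 0.012295

0.012295


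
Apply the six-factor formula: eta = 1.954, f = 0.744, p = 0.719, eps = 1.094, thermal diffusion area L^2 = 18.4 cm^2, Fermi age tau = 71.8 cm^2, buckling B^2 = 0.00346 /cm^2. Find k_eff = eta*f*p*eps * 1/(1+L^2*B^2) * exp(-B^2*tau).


k_inf = eta*f*p*eps = 1.954*0.744*0.719*1.094 = 1.143520
P_TNL = 1/(1 + L^2*B^2) = 1/(1 + 18.4*0.00346) = 0.9401465
P_FNL = exp(-B^2*tau) = exp(-0.00346*71.8) = 0.7800260
k_eff = k_inf * P_TNL * P_FNL = 1.143520 * 0.9401465 * 0.7800260
k_eff = 0.83859

0.83859


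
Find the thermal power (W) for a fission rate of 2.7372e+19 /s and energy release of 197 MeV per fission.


P = fission_rate * E_MeV * 1.602e-13
P = 2.7372e+19 * 197 * 1.602e-13
P = 8.6384e+08 W

8.6384e+08


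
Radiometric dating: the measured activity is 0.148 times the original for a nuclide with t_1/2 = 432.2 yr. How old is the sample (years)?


lambda = ln(2) / t_half = ln(2) / 432.2 = 0.001603765 /yr
t = -ln(A/A0) / lambda
t = -ln(0.148) / 0.001603765
t = 1191.3 yr

1191.3


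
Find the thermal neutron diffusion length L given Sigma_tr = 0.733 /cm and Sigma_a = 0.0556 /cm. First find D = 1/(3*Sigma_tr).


D = 1 / (3 * Sigma_tr) = 1 / (3 * 0.733) = 0.4547522 cm
L = sqrt(D / Sigma_a)
L = sqrt(0.4547522 / 0.0556)
L = 2.8599 cm

2.8599


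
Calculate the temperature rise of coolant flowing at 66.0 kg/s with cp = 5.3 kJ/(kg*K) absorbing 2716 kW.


dT = Q / (m_dot * cp)
dT = 2716 / (66.0 * 5.3)
dT = 7.7644 C

7.7644


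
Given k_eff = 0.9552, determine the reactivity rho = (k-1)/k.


rho = (k_eff - 1) / k_eff
rho = (0.9552 - 1) / 0.9552
rho = -0.046901

-0.046901


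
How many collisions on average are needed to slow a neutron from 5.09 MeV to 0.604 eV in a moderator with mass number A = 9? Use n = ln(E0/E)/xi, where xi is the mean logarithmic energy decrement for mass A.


xi = 1 + (A-1)^2/(2A)*ln((A-1)/(A+1)) = 0.2066007 (for A = 9)
n = ln(E0/E) / xi
n = ln(5.09e6 / 0.604) / 0.2066007
n = ln(8.427152e+06) / 0.2066007 = 77.187

77.187


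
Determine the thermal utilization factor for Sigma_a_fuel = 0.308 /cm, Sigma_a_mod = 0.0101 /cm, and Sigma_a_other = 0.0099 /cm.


f = Sigma_a_fuel / (Sigma_a_fuel + Sigma_a_mod + Sigma_a_other)
f = 0.308 / (0.308 + 0.0101 + 0.0099)
f = 0.93902

0.93902


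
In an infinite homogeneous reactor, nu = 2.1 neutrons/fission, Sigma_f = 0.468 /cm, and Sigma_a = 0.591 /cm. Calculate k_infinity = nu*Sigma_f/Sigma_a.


k_inf = nu * Sigma_f / Sigma_a
k_inf = 2.1 * 0.468 / 0.591
k_inf = 1.6629

1.6629


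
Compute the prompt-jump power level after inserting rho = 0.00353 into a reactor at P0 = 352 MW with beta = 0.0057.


P1/P0 = beta / (beta - rho)
P1/P0 = 0.0057 / (0.0057 - 0.00353) = 2.626728
P1 = 352 * 2.626728 = 924.61 MW

924.61


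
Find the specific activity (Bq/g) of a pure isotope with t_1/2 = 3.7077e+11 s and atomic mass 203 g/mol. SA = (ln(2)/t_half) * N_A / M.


lambda = ln(2) / t_half = ln(2) / 3.7077e+11 = 1.869480e-12 /s
SA = lambda * N_A / M
SA = 1.869480e-12 * 6.022e23 / 203
SA = 5.5458e+09 Bq/g

5.5458e+09


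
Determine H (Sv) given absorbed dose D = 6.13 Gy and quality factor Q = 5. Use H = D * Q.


H = D * Q
H = 6.13 * 5
H = 30.650 Sv

30.650


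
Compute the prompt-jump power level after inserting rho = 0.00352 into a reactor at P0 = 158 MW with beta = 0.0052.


P1/P0 = beta / (beta - rho)
P1/P0 = 0.0052 / (0.0052 - 0.00352) = 3.095238
P1 = 158 * 3.095238 = 489.05 MW

489.05


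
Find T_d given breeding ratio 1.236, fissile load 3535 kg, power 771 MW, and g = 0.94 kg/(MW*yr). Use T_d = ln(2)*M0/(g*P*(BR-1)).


Breeding gain G = BR - 1 = 1.236 - 1 = 0.236
Fissile production rate = g * P * G = 0.94 * 771 * 0.236 = 171.03864 kg/yr
T_d = ln(2) * M0 / (g * P * G)
T_d = ln(2) * 3535 / 171.03864 = 14.326 yr

14.326


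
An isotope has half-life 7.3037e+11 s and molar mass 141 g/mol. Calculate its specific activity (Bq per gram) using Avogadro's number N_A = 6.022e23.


lambda = ln(2) / t_half = ln(2) / 7.3037e+11 = 9.490357e-13 /s
SA = lambda * N_A / M
SA = 9.490357e-13 * 6.022e23 / 141
SA = 4.0533e+09 Bq/g

4.0533e+09


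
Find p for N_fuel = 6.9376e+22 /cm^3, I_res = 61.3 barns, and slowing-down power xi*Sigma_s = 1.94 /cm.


p = exp(-N * I * 1e-24 / (xi*Sigma_s))
p = exp(-6.9376e+22 * 61.3 * 1e-24 / 1.94)
p = 0.11168

0.11168


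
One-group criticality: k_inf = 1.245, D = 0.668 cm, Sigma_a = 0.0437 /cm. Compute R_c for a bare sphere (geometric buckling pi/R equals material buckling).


L^2 = D / Sigma_a = 0.668 / 0.0437 = 15.28604 cm^2
B_m^2 = (k_inf - 1) / L^2 = (1.245 - 1) / 15.28604 = 0.01602770 /cm^2
For a bare sphere: B_g = pi/R, so R_c = pi / sqrt(B_m^2)
R_c = pi / sqrt(0.01602770) = 24.815 cm

24.815


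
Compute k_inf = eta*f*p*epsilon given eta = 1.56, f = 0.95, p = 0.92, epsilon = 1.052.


k_inf = eta * f * p * epsilon
k_inf = 1.56 * 0.95 * 0.92 * 1.052
k_inf = 1.4343

1.4343


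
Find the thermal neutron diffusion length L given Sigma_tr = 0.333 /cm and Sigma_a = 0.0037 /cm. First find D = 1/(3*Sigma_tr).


D = 1 / (3 * Sigma_tr) = 1 / (3 * 0.333) = 1.001001 cm
L = sqrt(D / Sigma_a)
L = sqrt(1.001001 / 0.0037)
L = 16.448 cm

16.448


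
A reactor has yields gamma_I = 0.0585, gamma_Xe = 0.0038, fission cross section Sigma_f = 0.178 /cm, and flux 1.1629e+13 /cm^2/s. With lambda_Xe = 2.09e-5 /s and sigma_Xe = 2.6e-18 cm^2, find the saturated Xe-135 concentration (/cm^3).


Xe_eq = (gamma_I + gamma_Xe) * Sigma_f * phi / (lambda_Xe + sigma_Xe * phi)
Numerator = (0.0585 + 0.0038) * 0.178 * 1.1629e+13 = 1.289586e+11
Denominator = 2.09e-5 + 2.6e-18 * 1.1629e+13 = 5.113540e-05
Xe_eq = 1.289586e+11 / 5.113540e-05 = 2.5219e+15 /cm^3

2.5219e+15


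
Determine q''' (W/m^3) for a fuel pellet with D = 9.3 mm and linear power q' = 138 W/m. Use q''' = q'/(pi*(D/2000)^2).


r = D / 2 / 1000 = 9.3 / 2 / 1000 = 0.00465 m
q''' = q' / (pi * r^2)
q''' = 138 / (pi * 0.00465^2)
q''' = 2.0315e+06 W/m^3

2.0315e+06


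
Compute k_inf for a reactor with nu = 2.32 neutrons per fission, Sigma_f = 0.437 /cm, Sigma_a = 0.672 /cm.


k_inf = nu * Sigma_f / Sigma_a
k_inf = 2.32 * 0.437 / 0.672
k_inf = 1.5087

1.5087


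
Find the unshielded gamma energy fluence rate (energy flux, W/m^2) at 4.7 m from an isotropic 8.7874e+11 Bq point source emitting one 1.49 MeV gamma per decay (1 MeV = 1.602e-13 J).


psi = A * E * 1.602e-13 / (4*pi*r^2)
psi = 8.7874e+11 * 1.49 * 1.602e-13 / (4*pi*4.7^2)
psi = 7.5562e-04 W/m^2

7.5562e-04


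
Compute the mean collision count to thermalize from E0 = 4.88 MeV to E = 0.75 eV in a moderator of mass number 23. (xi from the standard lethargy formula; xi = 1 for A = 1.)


xi = 1 + (A-1)^2/(2A)*ln((A-1)/(A+1)) = 0.08448899 (for A = 23)
n = ln(E0/E) / xi
n = ln(4.88e6 / 0.75) / 0.08448899
n = ln(6.506667e+06) / 0.08448899 = 185.68

185.68


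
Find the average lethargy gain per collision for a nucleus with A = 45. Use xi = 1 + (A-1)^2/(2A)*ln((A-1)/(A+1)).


xi = 1 + (A-1)^2/(2A) * ln((A-1)/(A+1))
xi = 1 + (45-1)^2/(2*45) * ln((45-1)/(45 +1))
xi = 0.043793

0.043793


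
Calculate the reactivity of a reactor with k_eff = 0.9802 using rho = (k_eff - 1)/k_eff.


rho = (k_eff - 1) / k_eff
rho = (0.9802 - 1) / 0.9802
rho = -0.020200

-0.020200


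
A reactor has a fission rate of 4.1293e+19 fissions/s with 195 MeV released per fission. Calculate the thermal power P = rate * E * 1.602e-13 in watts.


P = fission_rate * E_MeV * 1.602e-13
P = 4.1293e+19 * 195 * 1.602e-13
P = 1.2900e+09 W

1.2900e+09


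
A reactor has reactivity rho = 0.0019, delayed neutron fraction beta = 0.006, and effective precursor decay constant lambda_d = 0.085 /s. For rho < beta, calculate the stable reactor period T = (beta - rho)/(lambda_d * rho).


T = (beta - rho) / (lambda_d * rho)
T = (0.006 - 0.0019) / (0.085 * 0.0019)
T = 25.387 s

25.387


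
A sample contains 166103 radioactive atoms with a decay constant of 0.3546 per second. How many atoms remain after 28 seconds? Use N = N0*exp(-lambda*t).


N = N0 * exp(-lambda * t)
N = 166103 * exp(-0.3546 * 28)
N = 8.0976

8.0976


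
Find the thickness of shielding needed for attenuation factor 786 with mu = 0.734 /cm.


x = ln(factor) / mu
x = ln(786) / 0.734
x = 9.0830 cm

9.0830


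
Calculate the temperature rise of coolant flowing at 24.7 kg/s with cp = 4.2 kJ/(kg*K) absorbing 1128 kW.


dT = Q / (m_dot * cp)
dT = 1128 / (24.7 * 4.2)
dT = 10.873 C

10.873


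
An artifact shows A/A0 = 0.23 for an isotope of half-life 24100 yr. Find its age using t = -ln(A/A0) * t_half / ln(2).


lambda = ln(2) / t_half = ln(2) / 24100 = 2.876129e-05 /yr
t = -ln(A/A0) / lambda
t = -ln(0.23) / 2.876129e-05
t = 51099 yr

51099


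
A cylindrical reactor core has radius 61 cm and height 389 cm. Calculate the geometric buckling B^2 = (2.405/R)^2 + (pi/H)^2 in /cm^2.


B^2 = (2.405/R)^2 + (pi/H)^2
B^2 = (2.405/61)^2 + (pi/389)^2
B^2 = 0.0016197 /cm^2

0.0016197


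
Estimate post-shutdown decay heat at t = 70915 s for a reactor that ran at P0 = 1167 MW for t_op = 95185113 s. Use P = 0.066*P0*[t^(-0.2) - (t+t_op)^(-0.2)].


P/P0 = 0.066 * [t^(-0.2) - (t + t_op)^(-0.2)]
P/P0 = 0.066 * [70915^(-0.2) - (70915 + 95185113)^(-0.2)]
P/P0 = 0.066 * [0.1071155 - 0.02536422] = 0.005395584
P = 1167 * 0.005395584 = 6.2966 MW

6.2966


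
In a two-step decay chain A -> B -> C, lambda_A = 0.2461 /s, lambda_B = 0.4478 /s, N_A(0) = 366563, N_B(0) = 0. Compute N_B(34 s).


N_B(t) = lambda_A * N_A0 / (lambda_B - lambda_A) * [exp(-lambda_A*t) - exp(-lambda_B*t)]
exp(-0.2461*34) = 2.323188e-04; exp(-0.4478*34) = 2.442191e-07
N_B = 0.2461 * 366563 / (0.4478 - 0.2461) * (2.323188e-04 - 2.442191e-07)
N_B = 103.80

103.80


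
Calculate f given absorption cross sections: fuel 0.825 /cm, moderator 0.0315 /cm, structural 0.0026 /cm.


f = Sigma_a_fuel / (Sigma_a_fuel + Sigma_a_mod + Sigma_a_other)
f = 0.825 / (0.825 + 0.0315 + 0.0026)
f = 0.96031

0.96031


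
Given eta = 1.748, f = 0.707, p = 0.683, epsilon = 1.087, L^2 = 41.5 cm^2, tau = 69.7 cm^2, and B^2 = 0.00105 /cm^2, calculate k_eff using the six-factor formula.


k_inf = eta*f*p*eps = 1.748*0.707*0.683*1.087 = 0.9175106
P_TNL = 1/(1 + L^2*B^2) = 1/(1 + 41.5*0.00105) = 0.9582445
P_FNL = exp(-B^2*tau) = exp(-0.00105*69.7) = 0.9294289
k_eff = k_inf * P_TNL * P_FNL = 0.9175106 * 0.9582445 * 0.9294289
k_eff = 0.81715

0.81715


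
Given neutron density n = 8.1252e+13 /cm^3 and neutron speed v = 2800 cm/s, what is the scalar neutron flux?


phi = n * v
phi = 8.1252e+13 * 2800
phi = 2.2751e+17 /cm^2/s

2.2751e+17


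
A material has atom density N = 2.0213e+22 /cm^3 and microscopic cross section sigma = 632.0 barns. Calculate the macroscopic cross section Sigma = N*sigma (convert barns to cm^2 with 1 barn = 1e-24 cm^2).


Sigma = N * sigma_barns * 1e-24
Sigma = 2.0213e+22 * 632.0 * 1e-24
Sigma = 12.775 /cm

12.775


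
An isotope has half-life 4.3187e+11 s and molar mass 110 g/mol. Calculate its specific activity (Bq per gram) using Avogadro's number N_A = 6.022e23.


lambda = ln(2) / t_half = ln(2) / 4.3187e+11 = 1.604990e-12 /s
SA = lambda * N_A / M
SA = 1.604990e-12 * 6.022e23 / 110
SA = 8.7866e+09 Bq/g

8.7866e+09


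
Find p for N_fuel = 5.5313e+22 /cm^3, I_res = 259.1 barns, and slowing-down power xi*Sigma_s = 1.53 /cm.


p = exp(-N * I * 1e-24 / (xi*Sigma_s))
p = exp(-5.5313e+22 * 259.1 * 1e-24 / 1.53)
p = 8.5495e-05

8.5495e-05


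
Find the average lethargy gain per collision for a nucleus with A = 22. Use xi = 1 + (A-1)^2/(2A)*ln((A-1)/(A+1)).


xi = 1 + (A-1)^2/(2A) * ln((A-1)/(A+1))
xi = 1 + (22-1)^2/(2*22) * ln((22-1)/(22 +1))
xi = 0.088215

0.088215


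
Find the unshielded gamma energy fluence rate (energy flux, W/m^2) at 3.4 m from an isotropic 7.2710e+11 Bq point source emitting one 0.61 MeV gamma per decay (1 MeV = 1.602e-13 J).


psi = A * E * 1.602e-13 / (4*pi*r^2)
psi = 7.2710e+11 * 0.61 * 1.602e-13 / (4*pi*3.4^2)
psi = 4.8912e-04 W/m^2

4.8912e-04
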